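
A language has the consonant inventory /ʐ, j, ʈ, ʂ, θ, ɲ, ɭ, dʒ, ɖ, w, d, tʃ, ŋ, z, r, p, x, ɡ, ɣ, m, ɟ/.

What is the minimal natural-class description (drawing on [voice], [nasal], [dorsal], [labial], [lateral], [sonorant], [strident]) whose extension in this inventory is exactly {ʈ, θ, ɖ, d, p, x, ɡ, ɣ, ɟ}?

[-sonorant, -strident]

/ʈ, θ, ɖ, d, p, x, ɡ, ɣ, ɟ/ are all [-sonorant], [-strident], and no other segment in the inventory matches both values. Dropping any one of them over-generates: [-strident] alone would also admit /j, ɲ, ɭ, w, …/; [-sonorant] alone would also admit /ʐ, ʂ, dʒ, tʃ, …/. No other single listed feature picks out exactly this set either, so fewer than two features will not do.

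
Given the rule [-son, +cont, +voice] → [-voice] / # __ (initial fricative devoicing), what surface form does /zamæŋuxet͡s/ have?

/z/ satisfies [-son, +cont, +voice] and sits in # __. The [-voice] counterpart of the voiced alveolar fricative is /s/. Other segments in /zamæŋuxet͡s/ either fail the structural description or are not in the environment, so the surface form is [samæŋuxet͡s].

[samæŋuxet͡s]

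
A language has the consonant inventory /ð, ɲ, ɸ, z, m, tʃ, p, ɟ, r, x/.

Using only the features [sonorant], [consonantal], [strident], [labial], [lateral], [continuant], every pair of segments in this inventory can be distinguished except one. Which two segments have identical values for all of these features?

ð, x

/ð/ (voiced dental fricative) and /x/ (voiceless velar fricative) are both [-sonorant], [+consonantal], [-strident], [-labial], [-lateral], [+continuant], so none of the listed features separates them. (They do differ in [voice], [coronal] and [dorsal], which are not among the given features.) Every other pair in the inventory differs on at least one listed feature.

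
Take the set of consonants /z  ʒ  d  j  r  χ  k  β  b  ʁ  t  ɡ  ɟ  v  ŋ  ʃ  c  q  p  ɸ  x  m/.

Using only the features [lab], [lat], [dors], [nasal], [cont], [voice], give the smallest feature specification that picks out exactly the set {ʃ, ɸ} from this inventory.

/ʃ, ɸ/ are all [−voice], [+continuant], [−dorsal], and no other segment in the inventory matches all three values. Dropping any one of them over-generates: [+continuant, −dorsal] alone would also admit /z, ʒ, r, β, …/; [−voice, −dorsal] alone would also admit /t, p/; [−voice, +continuant] alone would also admit /χ, x/. No other combination of two listed features picks out exactly this set either, so fewer than three features will not do.

[−voice, +cont, −dors]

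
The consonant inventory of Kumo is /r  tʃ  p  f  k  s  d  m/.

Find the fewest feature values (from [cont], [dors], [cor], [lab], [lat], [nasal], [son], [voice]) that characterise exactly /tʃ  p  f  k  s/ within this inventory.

/tʃ, p, f, k, s/ are exactly the [-voice] segments in the inventory, so a single feature suffices.

[-voice]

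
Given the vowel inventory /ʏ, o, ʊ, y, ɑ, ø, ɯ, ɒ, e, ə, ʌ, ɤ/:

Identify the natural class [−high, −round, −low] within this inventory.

e, ə, ʌ, ɤ

Checking each segment against [−high], [−round], [−low]: /e/ (mid front unrounded tense vowel), /ə/ (mid central vowel (schwa)), /ʌ/ (mid back unrounded lax vowel), /ɤ/ (mid back unrounded tense vowel) satisfy every feature; every other segment in the inventory fails at least one.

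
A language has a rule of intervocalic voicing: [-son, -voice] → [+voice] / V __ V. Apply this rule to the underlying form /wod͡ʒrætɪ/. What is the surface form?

/t/ satisfies [-son, -voice] and sits in V __ V. The [+voice] counterpart of the voiceless alveolar stop is /d/. Other segments in /wod͡ʒrætɪ/ either fail the structural description or are not in the environment, so the surface form is [wod͡ʒrædɪ].

[wod͡ʒrædɪ]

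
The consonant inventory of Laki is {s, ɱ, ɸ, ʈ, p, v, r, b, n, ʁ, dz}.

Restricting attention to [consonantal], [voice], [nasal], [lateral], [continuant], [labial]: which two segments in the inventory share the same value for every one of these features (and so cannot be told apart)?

r, ʁ

On the given features, /r/ and /ʁ/ have an identical profile: [+consonantal], [+voice], [-nasal], [-lateral], [+continuant], [-labial]. No other two segments in the inventory coincide on all 6 features. (They do differ in [coronal] and [dorsal], which are not among the given features.)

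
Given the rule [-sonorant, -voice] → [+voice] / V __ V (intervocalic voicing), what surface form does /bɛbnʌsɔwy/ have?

[bɛbnʌzɔwy]

The only segment in the rule's environment that also matches [-sonorant, -voice] is /s/. Applying [+voice] turns the voiceless alveolar fricative into /z/ (voiced alveolar fricative), giving [bɛbnʌzɔwy].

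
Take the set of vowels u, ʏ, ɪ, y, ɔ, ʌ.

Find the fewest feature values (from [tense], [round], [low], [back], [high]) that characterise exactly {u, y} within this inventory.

The target set is precisely the extension of [+tense] in this inventory.

[+tense]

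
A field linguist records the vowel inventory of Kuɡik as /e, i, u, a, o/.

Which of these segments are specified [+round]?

u, o

The feature [round] marks segments produced with lip rounding. In this inventory /u, o/ have that property, so they are [+round]; /e, i, a/ are [−round].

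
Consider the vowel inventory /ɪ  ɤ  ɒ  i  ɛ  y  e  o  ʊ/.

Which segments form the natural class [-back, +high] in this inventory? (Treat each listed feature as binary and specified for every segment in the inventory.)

Eliminate segments failing any feature: /ɤ, ɒ, o, ʊ/ are [+back]; /ɛ, e/ are [-high]. The remaining /ɪ, i, y/ satisfy [-back], [+high].

ɪ, i, y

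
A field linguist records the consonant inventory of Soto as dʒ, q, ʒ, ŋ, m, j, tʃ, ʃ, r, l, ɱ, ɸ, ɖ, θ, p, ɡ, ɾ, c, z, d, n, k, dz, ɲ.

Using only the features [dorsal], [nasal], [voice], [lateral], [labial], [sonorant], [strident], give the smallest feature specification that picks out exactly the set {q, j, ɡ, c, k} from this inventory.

[−nasal, +dorsal]

Every target segment is [−nasal], [+dorsal]; each remaining inventory member fails at least one of these. Each conjunct is needed — [+dorsal] alone would also admit /ŋ, ɲ/; [−nasal] alone would also admit /dʒ, ʒ, tʃ, ʃ, …/ — and no other single listed feature has exactly this extension, so two is the minimum.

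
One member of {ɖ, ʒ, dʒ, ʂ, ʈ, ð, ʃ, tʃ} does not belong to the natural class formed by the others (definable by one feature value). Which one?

[anterior] groups all but one: /ʃ, tʃ, ɖ, ʂ, dʒ, ʒ, ʈ/ share [−anterior] while /ð/ (voiced dental fricative) alone is [+anterior]. Removing any other segment would not leave a single-feature class that excludes it.

ð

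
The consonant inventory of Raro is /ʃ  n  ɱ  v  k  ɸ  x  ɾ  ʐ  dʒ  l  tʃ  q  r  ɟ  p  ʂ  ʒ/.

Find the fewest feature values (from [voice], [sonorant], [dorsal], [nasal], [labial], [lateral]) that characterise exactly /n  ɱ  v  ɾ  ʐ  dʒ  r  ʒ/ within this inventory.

Every target segment is [+voice], [−lateral], [−dorsal]; each remaining inventory member fails at least one of these. Each conjunct is needed — [−lateral, −dorsal] alone would also admit /ʃ, ɸ, tʃ, p, …/; [+voice, −dorsal] alone would also admit /l/; [+voice, −lateral] alone would also admit /ɟ/ — and no other combination of two listed features has exactly this extension, so three is the minimum.

[+voice, −lateral, −dorsal]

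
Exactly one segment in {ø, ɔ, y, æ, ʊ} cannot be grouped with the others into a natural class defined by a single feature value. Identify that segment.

[low] (equivalently [round]) groups all but one: /ɔ, ʊ, y, ø/ share [-low] while /æ/ (low front unrounded vowel) alone is [+low]. Removing any other segment would not leave a single-feature class that excludes it.

æ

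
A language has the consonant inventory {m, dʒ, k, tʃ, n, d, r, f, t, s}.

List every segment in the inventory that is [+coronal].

The feature [coronal] marks segments articulated with the tongue front (tip or blade). In this inventory /dʒ, tʃ, n, d, r, t, s/ have that property, so they are [+coronal]; /m, k, f/ are [−coronal].

dʒ, tʃ, n, d, r, t, s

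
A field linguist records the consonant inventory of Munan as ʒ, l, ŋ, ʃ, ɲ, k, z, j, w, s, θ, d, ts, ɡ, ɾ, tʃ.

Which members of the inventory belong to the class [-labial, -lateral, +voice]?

Eliminate segments failing any feature: /l/ is [+lateral]; /ʃ, k, s, θ, ts, tʃ/ are [-voice]; /w/ is [+labial]. The remaining /ʒ, ŋ, ɲ, z, j, d, ɡ, ɾ/ satisfy [-labial], [-lateral], [+voice].

ʒ, ŋ, ɲ, z, j, d, ɡ, ɾ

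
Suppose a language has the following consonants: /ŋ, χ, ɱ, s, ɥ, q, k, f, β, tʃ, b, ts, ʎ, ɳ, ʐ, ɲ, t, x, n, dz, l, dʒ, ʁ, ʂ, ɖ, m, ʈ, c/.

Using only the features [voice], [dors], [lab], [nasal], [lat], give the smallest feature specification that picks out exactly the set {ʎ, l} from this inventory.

[+lat]

The target set is precisely the extension of [+lateral] in this inventory.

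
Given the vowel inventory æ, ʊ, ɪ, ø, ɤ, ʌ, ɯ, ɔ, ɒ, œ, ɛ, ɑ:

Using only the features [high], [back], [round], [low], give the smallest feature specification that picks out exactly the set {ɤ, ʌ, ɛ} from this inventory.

Every target segment is [-high], [-low], [-round]; each remaining inventory member fails at least one of these. Each conjunct is needed — [-low, -round] alone would also admit /ɪ, ɯ/; [-high, -round] alone would also admit /æ, ɑ/; [-high, -low] alone would also admit /ø, ɔ, œ/ — and no other combination of two listed features has exactly this extension, so three is the minimum.

[-high, -low, -round]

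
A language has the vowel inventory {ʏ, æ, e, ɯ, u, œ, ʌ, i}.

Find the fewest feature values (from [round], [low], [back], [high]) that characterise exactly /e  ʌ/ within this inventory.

/e, ʌ/ are all [-high], [-low], [-round], and no other segment in the inventory matches all three values. Dropping any one of them over-generates: [-low, -round] alone would also admit /ɯ, i/; [-high, -round] alone would also admit /æ/; [-high, -low] alone would also admit /œ/. No other combination of two listed features picks out exactly this set either, so fewer than three features will not do.

[-high, -low, -round]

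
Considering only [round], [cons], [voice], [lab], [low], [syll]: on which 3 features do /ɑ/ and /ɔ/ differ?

[labial], [round], [low]

/ɑ/ is the low back unrounded vowel and /ɔ/ is the mid back rounded lax vowel. Both are [−consonantal], [+voice], [+syllabic]. /ɑ/ is [−labial] while /ɔ/ is [+labial]; /ɑ/ is [−round] while /ɔ/ is [+round]; /ɑ/ is [+low] while /ɔ/ is [−low], so the distinguishing features are [labial], [round], [low].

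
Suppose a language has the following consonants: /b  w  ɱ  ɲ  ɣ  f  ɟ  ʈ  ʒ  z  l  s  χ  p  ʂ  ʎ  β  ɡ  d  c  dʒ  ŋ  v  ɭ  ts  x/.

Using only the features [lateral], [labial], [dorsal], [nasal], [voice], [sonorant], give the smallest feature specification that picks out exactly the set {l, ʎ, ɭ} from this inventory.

[+lateral]

Every target segment is [+lateral] and no other inventory member is, so one feature is enough.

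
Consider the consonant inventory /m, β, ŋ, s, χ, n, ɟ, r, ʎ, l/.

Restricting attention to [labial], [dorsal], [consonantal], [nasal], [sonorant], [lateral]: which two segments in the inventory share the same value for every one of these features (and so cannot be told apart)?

ɟ, χ

Both /ɟ/ and /χ/ are [−labial], [+dorsal], [+consonantal], [−nasal], [−sonorant], [−lateral]. Since the list omits [voice], [continuant], [high] and [back] — which do distinguish the voiced palatal stop from the voiceless uvular fricative — this pair collapses; all other pairs remain distinct.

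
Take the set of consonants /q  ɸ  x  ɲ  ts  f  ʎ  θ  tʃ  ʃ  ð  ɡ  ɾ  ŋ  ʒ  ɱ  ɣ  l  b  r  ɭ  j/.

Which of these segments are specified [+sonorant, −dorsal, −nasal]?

ɾ, l, r, ɭ

Eliminate segments failing any feature: /q, ɸ, x, ts, f, θ, tʃ, ʃ, ð, ɡ, ʒ, ɣ, b/ are [−sonorant]; /ɲ, ʎ, ŋ, j/ are [+dorsal]; /ɱ/ is [+nasal]. The remaining /ɾ, l, r, ɭ/ satisfy [+sonorant], [−dorsal], [−nasal].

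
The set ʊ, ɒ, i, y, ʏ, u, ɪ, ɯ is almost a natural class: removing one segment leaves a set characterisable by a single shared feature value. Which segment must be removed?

ɒ

/ɯ, ɪ, i, ʏ, y, u, ʊ/ are all [+high], but /ɒ/ (low back rounded vowel) is [−high]. No other single segment can be removed to leave a set sharing one feature value that the removed segment lacks, so /ɒ/ is the odd one out.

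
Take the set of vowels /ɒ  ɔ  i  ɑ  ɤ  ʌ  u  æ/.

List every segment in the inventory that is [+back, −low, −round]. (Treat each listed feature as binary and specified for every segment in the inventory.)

ɤ, ʌ

Eliminate segments failing any feature: /ɒ, ɑ/ are [+low]; /ɔ, u/ are [+round]; /i, æ/ are [−back]. The remaining /ɤ, ʌ/ satisfy [+back], [−low], [−round].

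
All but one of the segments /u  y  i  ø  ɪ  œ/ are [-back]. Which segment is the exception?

/u/ is the high back rounded tense vowel, which is [+back]; the rest — /ɪ, y, i, œ, ø/ — are [-back].

u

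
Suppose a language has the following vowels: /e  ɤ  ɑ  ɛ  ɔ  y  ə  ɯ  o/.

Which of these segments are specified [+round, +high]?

y

Checking each segment against [+round], [+high]: /y/ (high front rounded tense vowel) satisfies every feature; every other segment in the inventory fails at least one.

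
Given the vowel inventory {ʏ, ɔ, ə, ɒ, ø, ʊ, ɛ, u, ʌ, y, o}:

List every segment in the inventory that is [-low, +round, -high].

Among the inventory, the [-low] segments are /ʏ, ɔ, ə, ø, ʊ, ɛ, u, ʌ, y, o/.
Within that set, [+round] gives /ʏ, ɔ, ø, ʊ, u, y, o/.
Of those, [-high] leaves /ɔ, ø, o/.

ɔ, ø, o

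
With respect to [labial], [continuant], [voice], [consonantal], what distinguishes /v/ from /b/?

/v/ (voiced labiodental fricative) and /b/ (voiced bilabial stop) agree on [+labial], [+voice], [+consonantal]. They differ on [continuant] (/v/ [+], /b/ [−]).

[continuant]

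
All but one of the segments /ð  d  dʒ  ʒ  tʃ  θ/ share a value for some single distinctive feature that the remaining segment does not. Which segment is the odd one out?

The remaining segments after removing /d/ share [+distributed]; /d/ (voiced alveolar stop) is [−distributed]. For every other candidate removal, the leftover set fails to share any single feature value that the removed segment lacks.

d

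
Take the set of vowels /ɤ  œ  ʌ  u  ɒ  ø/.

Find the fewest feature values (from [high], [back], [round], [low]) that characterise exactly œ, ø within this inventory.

[-back]

/œ, ø/ are exactly the [-back] segments in the inventory, so a single feature suffices.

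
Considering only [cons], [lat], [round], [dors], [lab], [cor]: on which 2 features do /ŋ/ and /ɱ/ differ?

The two segments share [+consonantal], [−lateral], [−round], [−coronal]. The only features from the list on which they differ: /ŋ/ is [−labial] while /ɱ/ is [+labial]; /ŋ/ is [+dorsal] while /ɱ/ is [−dorsal].

[labial], [dorsal]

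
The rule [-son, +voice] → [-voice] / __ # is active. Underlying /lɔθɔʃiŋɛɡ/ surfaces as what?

[lɔθɔʃiŋɛk]

The only segment in the rule's environment that also matches [-son, +voice] is /ɡ/. Applying [-voice] turns the voiced velar stop into /k/ (voiceless velar stop), giving [lɔθɔʃiŋɛk].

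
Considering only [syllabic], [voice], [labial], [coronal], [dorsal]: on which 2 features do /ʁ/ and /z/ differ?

/ʁ/ is the voiced uvular fricative and /z/ is the voiced alveolar fricative. Both are [−syllabic], [+voice], [−labial]. /ʁ/ is [−coronal] while /z/ is [+coronal]; /ʁ/ is [+dorsal] while /z/ is [−dorsal], so the distinguishing features are [coronal], [dorsal].

[coronal], [dorsal]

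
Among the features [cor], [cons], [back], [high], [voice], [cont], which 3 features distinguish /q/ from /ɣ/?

The two segments share [−coronal], [+consonantal], [+back]. The only features from the list on which they differ: /q/ is [−voice] while /ɣ/ is [+voice]; /q/ is [−continuant] while /ɣ/ is [+continuant]; /q/ is [−high] while /ɣ/ is [+high].

[voice], [continuant], [high]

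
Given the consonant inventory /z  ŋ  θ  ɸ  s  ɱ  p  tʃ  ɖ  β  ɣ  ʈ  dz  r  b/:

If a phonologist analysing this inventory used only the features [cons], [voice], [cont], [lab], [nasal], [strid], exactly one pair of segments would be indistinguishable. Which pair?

/ɣ/ (voiced velar fricative) and /r/ (alveolar trill) are both [+consonantal], [+voice], [+continuant], [−labial], [−nasal], [−strident], so none of the listed features separates them. (They do differ in [sonorant], [coronal] and [dorsal], which are not among the given features.) Every other pair in the inventory differs on at least one listed feature.

ɣ, r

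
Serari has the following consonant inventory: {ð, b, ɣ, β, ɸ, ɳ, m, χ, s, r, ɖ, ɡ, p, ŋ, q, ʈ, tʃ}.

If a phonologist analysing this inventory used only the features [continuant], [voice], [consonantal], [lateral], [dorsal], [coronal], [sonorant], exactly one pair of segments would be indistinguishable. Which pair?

On the given features, /tʃ/ and /ʈ/ have an identical profile: [-continuant], [-voice], [+consonantal], [-lateral], [-dorsal], [+coronal], [-sonorant]. No other two segments in the inventory coincide on all 7 features. (They do differ in [strident], [delayed release] and [distributed], which are not among the given features.)

tʃ, ʈ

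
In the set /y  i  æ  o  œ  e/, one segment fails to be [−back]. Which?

o

Every segment except /o/ is [−back]. /o/ (mid back rounded tense vowel) is [+back], so it is the exception.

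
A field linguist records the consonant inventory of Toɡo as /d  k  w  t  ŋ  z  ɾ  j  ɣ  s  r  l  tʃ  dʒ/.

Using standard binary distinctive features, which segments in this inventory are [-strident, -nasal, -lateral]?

Eliminate segments failing any feature: /ŋ/ is [+nasal]; /z, s, tʃ, dʒ/ are [+strident]; /l/ is [+lateral]. The remaining /d, k, w, t, ɾ, j, ɣ, r/ satisfy [-strident], [-nasal], [-lateral].

d, k, w, t, ɾ, j, ɣ, r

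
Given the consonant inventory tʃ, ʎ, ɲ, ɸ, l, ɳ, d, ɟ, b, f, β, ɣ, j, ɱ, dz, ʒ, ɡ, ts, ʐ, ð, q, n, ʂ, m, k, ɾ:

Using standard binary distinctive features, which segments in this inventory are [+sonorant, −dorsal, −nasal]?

l, ɾ

Among the inventory, the [+sonorant] segments are /ʎ, ɲ, l, ɳ, j, ɱ, n, m, ɾ/.
Then [−dorsal] gives /l, ɳ, ɱ, n, m, ɾ/.
Among these, [−nasal] leaves /l, ɾ/.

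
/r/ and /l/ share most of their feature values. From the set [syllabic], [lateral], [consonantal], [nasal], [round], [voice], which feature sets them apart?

[lateral]

The two segments share [-syllabic], [+consonantal], [-nasal], [-round], [+voice]. The only feature from the list on which they differ: /r/ is [-lateral] while /l/ is [+lateral].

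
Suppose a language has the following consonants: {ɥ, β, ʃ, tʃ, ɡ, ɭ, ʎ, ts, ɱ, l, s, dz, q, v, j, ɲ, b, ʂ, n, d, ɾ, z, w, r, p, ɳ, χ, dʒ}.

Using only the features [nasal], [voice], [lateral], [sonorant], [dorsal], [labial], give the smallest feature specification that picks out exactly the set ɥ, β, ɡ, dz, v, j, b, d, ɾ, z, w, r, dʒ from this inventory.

[+voice, -nasal, -lateral]

/ɥ, β, ɡ, dz, v, j, b, d, ɾ, z, w, r, dʒ/ are all [+voice], [-nasal], [-lateral], and no other segment in the inventory matches all three values. Dropping any one of them over-generates: [-nasal, -lateral] alone would also admit /ʃ, tʃ, ts, s, …/; [+voice, -lateral] alone would also admit /ɱ, ɲ, n, ɳ/; [+voice, -nasal] alone would also admit /ɭ, ʎ, l/. No other combination of two listed features picks out exactly this set either, so fewer than three features will not do.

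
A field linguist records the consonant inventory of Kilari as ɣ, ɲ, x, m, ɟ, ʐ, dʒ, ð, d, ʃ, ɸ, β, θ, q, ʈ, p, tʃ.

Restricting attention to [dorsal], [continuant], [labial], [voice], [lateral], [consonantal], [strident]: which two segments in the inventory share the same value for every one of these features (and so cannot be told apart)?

/ɲ/ (palatal nasal) and /ɟ/ (voiced palatal stop) are both [+dorsal], [−continuant], [−labial], [+voice], [−lateral], [+consonantal], [−strident], so none of the listed features separates them. (They do differ in [sonorant] and [nasal], which are not among the given features.) Every other pair in the inventory differs on at least one listed feature.

ɲ, ɟ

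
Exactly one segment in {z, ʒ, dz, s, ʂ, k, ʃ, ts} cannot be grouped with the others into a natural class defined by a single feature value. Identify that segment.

k

[strident] (equivalently [coronal], [dorsal]) groups all but one: /ts, ʂ, ʒ, s, z, dz, ʃ/ share [+strident] while /k/ (voiceless velar stop) alone is [-strident]. Removing any other segment would not leave a single-feature class that excludes it.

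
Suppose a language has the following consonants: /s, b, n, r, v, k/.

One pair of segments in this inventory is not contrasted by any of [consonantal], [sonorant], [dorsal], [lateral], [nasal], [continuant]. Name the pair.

s, v

Both /s/ and /v/ are [+consonantal], [−sonorant], [−dorsal], [−lateral], [−nasal], [+continuant]. Since the list omits [voice], [labial] and [coronal] — which do distinguish the voiceless alveolar fricative from the voiced labiodental fricative — this pair collapses; all other pairs remain distinct.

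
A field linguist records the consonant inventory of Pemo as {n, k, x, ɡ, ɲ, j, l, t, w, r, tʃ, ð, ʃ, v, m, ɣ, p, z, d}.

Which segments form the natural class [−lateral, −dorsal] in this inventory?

n, t, r, tʃ, ð, ʃ, v, m, p, z, d

Checking each segment against [−lateral], [−dorsal]: /n/ (alveolar nasal), /t/ (voiceless alveolar stop), /r/ (alveolar trill), /tʃ/ (voiceless postalveolar affricate), /ð/ (voiced dental fricative), /ʃ/ (voiceless postalveolar fricative), among others, satisfy every feature; every other segment in the inventory fails at least one.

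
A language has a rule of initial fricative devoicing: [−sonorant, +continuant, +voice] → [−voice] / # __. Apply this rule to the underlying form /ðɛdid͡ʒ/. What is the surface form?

[θɛdid͡ʒ]

/ð/ satisfies [−sonorant, +continuant, +voice] and sits in # __. The [−voice] counterpart of the voiced dental fricative is /θ/. Other segments in /ðɛdid͡ʒ/ either fail the structural description or are not in the environment, so the surface form is [θɛdid͡ʒ].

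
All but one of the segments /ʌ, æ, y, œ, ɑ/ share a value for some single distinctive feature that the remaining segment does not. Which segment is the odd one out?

y

The remaining segments after removing /y/ share [-high]; /y/ (high front rounded tense vowel) is [+high]. For every other candidate removal, the leftover set fails to share any single feature value that the removed segment lacks.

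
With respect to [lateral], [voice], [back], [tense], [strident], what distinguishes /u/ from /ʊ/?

[tense]

The two segments share [−lateral], [+voice], [+back], [−strident]. The only feature from the list on which they differ: /u/ is [+tense] while /ʊ/ is [−tense].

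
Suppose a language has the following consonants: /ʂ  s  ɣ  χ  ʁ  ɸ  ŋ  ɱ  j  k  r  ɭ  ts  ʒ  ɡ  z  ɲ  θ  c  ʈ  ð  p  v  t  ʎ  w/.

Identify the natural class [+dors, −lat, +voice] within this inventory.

ɣ, ʁ, ŋ, j, ɡ, ɲ, w

Checking each segment against [+dorsal], [−lateral], [+voice]: /ɣ/ (voiced velar fricative), /ʁ/ (voiced uvular fricative), /ŋ/ (velar nasal), /j/ (palatal glide), /ɡ/ (voiced velar stop), /ɲ/ (palatal nasal), among others, satisfy every feature; every other segment in the inventory fails at least one.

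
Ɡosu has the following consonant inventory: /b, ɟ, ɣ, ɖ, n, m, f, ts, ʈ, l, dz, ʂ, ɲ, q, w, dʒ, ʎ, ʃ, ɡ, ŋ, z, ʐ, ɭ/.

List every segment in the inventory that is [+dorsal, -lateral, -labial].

ɟ, ɣ, ɲ, q, ɡ, ŋ

Checking each segment against [+dorsal], [-lateral], [-labial]: /ɟ/ (voiced palatal stop), /ɣ/ (voiced velar fricative), /ɲ/ (palatal nasal), /q/ (voiceless uvular stop), /ɡ/ (voiced velar stop), /ŋ/ (velar nasal) satisfy every feature; every other segment in the inventory fails at least one.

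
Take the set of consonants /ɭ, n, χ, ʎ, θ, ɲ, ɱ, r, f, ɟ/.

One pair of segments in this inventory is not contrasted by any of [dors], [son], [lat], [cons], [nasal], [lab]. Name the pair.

/χ/ (voiceless uvular fricative) and /ɟ/ (voiced palatal stop) are both [+dorsal], [-sonorant], [-lateral], [+consonantal], [-nasal], [-labial], so none of the listed features separates them. (They do differ in [voice], [continuant], [high] and [back], which are not among the given features.) Every other pair in the inventory differs on at least one listed feature.

χ, ɟ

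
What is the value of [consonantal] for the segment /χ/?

[+consonantal]

As the voiceless uvular fricative, /χ/ is [+consonantal].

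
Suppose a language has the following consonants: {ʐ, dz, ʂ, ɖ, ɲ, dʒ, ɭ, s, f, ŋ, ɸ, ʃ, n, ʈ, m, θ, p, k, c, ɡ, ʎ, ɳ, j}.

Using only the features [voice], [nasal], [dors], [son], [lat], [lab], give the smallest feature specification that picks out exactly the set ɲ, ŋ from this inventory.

The class [+nasal], [+dorsal] has exactly /ɲ, ŋ/ as its extension in this inventory. No smaller conjunction from the listed features achieves this: [+dorsal] alone would also admit /k, c, ɡ, ʎ, …/; [+nasal] alone would also admit /n, m, ɳ/; and checking the remaining single features turns up none with this extension.

[+nasal, +dors]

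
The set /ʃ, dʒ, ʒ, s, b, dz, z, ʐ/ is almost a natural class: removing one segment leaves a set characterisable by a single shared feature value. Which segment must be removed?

b

[strident] (equivalently [labial], [coronal]) groups all but one: /dz, dʒ, s, ʒ, ʃ, z, ʐ/ share [+strident] while /b/ (voiced bilabial stop) alone is [-strident]. Removing any other segment would not leave a single-feature class that excludes it.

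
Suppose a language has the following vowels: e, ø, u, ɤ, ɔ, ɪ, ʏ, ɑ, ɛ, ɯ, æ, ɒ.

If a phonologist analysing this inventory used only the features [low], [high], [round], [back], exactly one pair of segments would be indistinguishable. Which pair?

e, ɛ

On the given features, /e/ and /ɛ/ have an identical profile: [−low], [−high], [−round], [−back]. No other two segments in the inventory coincide on all 4 features. (They do differ in [tense], which is not among the given features.)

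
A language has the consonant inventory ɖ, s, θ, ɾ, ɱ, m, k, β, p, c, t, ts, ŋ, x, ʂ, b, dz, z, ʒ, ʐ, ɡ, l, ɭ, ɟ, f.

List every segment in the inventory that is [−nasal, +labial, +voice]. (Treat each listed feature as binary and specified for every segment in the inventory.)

Eliminate segments failing any feature: /ɖ, s, θ, ɾ, k, c, t, ts, x, ʂ, dz, z, ʒ, ʐ, ɡ, l, ɭ, ɟ/ are [−labial]; /ɱ, m, ŋ/ are [+nasal]; /p, f/ are [−voice]. The remaining /β, b/ satisfy [−nasal], [+labial], [+voice].

β, b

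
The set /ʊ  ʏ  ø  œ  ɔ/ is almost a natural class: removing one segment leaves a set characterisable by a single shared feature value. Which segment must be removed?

ø

[tense] groups all but one: /ʏ, œ, ʊ, ɔ/ share [−tense] while /ø/ (mid front rounded tense vowel) alone is [+tense]. Removing any other segment would not leave a single-feature class that excludes it.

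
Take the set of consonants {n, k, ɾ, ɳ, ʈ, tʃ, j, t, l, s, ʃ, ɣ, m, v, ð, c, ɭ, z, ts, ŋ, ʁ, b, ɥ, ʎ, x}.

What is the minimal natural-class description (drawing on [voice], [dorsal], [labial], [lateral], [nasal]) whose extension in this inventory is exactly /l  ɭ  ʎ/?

[+lateral]

The target set is precisely the extension of [+lateral] in this inventory.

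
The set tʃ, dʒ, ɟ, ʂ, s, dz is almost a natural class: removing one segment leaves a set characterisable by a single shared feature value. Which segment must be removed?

ɟ

The remaining segments after removing /ɟ/ share [+strident]; /ɟ/ (voiced palatal stop) is [−strident]. For every other candidate removal, the leftover set fails to share any single feature value that the removed segment lacks.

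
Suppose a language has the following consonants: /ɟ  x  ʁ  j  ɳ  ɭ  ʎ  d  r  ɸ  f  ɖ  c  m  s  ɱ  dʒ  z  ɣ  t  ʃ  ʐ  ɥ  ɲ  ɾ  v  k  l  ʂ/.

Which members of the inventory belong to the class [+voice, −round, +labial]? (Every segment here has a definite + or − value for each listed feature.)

m, ɱ, v

Checking each segment against [+voice], [−round], [+labial]: /m/ (bilabial nasal), /ɱ/ (labiodental nasal), /v/ (voiced labiodental fricative) satisfy every feature; every other segment in the inventory fails at least one.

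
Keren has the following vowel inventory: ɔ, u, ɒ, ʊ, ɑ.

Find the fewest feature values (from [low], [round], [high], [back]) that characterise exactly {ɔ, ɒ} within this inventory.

Every target segment is [-high], [+round]; each remaining inventory member fails at least one of these. Each conjunct is needed — [+round] alone would also admit /u, ʊ/; [-high] alone would also admit /ɑ/ — and no other single listed feature has exactly this extension, so two is the minimum.

[-high, +round]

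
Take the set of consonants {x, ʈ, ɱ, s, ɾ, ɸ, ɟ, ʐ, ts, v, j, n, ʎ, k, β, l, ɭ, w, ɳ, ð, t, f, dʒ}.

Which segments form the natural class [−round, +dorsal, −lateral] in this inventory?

Checking each segment against [−round], [+dorsal], [−lateral]: /x/ (voiceless velar fricative), /ɟ/ (voiced palatal stop), /j/ (palatal glide), /k/ (voiceless velar stop) satisfy every feature; every other segment in the inventory fails at least one.

x, ɟ, j, k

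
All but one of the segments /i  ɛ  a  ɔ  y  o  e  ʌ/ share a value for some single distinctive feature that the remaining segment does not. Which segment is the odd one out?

a

The remaining segments after removing /a/ share [−low]; /a/ (low unrounded vowel) is [+low]. For every other candidate removal, the leftover set fails to share any single feature value that the removed segment lacks.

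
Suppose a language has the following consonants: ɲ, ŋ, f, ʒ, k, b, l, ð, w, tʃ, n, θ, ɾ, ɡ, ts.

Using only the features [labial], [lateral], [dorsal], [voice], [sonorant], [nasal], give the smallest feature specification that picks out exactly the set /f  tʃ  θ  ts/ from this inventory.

/f, tʃ, θ, ts/ are all [-voice], [-dorsal], and no other segment in the inventory matches both values. Dropping any one of them over-generates: [-dorsal] alone would also admit /ʒ, b, l, ð, …/; [-voice] alone would also admit /k/. No other single listed feature picks out exactly this set either, so fewer than two features will not do.

[-voice, -dorsal]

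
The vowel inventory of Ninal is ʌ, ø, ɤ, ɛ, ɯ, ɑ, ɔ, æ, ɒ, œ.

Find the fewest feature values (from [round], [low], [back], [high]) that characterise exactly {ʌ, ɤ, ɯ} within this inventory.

/ʌ, ɤ, ɯ/ are all [−low], [+back], [−round], and no other segment in the inventory matches all three values. Dropping any one of them over-generates: [+back, −round] alone would also admit /ɑ/; [−low, −round] alone would also admit /ɛ/; [−low, +back] alone would also admit /ɔ/. No other combination of two listed features picks out exactly this set either, so fewer than three features will not do.

[−low, +back, −round]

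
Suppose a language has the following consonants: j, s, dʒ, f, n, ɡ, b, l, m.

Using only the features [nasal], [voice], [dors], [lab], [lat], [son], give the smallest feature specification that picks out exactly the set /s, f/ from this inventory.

/s, f/ are exactly the [−voice] segments in the inventory, so a single feature suffices.

[−voice]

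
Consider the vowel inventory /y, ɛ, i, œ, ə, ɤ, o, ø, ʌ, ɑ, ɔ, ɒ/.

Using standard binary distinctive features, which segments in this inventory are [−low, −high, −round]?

ɛ, ə, ɤ, ʌ

Checking each segment against [−low], [−high], [−round]: /ɛ/ (mid front unrounded lax vowel), /ə/ (mid central vowel (schwa)), /ɤ/ (mid back unrounded tense vowel), /ʌ/ (mid back unrounded lax vowel) satisfy every feature; every other segment in the inventory fails at least one.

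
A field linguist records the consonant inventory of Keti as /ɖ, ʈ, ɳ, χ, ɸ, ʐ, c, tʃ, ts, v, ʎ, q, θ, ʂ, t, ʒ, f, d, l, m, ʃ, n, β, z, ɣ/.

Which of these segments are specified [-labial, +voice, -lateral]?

Checking each segment against [-labial], [+voice], [-lateral]: /ɖ/ (voiced retroflex stop), /ɳ/ (retroflex nasal), /ʐ/ (voiced retroflex fricative), /ʒ/ (voiced postalveolar fricative), /d/ (voiced alveolar stop), /n/ (alveolar nasal), among others, satisfy every feature; every other segment in the inventory fails at least one.

ɖ, ɳ, ʐ, ʒ, d, n, z, ɣ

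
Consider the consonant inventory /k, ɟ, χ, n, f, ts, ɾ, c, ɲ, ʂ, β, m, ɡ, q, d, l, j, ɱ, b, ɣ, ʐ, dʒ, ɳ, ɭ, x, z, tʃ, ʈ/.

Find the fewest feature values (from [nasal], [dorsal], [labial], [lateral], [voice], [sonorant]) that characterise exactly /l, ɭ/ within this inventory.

The target set is precisely the extension of [+lateral] in this inventory.

[+lateral]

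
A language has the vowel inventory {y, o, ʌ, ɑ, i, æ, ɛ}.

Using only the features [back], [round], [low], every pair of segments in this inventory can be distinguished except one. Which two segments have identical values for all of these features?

On the given features, /ɛ/ and /i/ have an identical profile: [-back], [-round], [-low]. No other two segments in the inventory coincide on all 3 features. (They do differ in [high] and [tense], which are not among the given features.)

ɛ, i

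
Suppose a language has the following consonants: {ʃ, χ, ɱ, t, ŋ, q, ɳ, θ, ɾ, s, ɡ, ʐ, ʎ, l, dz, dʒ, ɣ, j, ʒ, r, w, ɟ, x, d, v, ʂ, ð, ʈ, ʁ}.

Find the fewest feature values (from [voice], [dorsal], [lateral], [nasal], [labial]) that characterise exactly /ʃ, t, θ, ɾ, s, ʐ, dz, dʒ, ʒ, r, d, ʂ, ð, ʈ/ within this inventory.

[-nasal, -lateral, -labial, -dorsal]

/ʃ, t, θ, ɾ, s, ʐ, dz, dʒ, ʒ, r, d, ʂ, ð, ʈ/ are all [-nasal], [-lateral], [-labial], [-dorsal], and no other segment in the inventory matches all four values. Dropping any one of them over-generates: [-lateral, -labial, -dorsal] alone would also admit /ɳ/; [-nasal, -labial, -dorsal] alone would also admit /l/; [-nasal, -lateral, -dorsal] alone would also admit /v/; [-nasal, -lateral, -labial] alone would also admit /χ, q, ɡ, ɣ, …/. No other combination of three listed features picks out exactly this set either, so fewer than four features will not do.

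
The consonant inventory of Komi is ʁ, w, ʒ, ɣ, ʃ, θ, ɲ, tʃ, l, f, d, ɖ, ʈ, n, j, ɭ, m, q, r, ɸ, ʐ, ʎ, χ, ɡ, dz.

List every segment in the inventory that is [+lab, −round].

Checking each segment against [+labial], [−round]: /f/ (voiceless labiodental fricative), /m/ (bilabial nasal), /ɸ/ (voiceless bilabial fricative) satisfy every feature; every other segment in the inventory fails at least one.

f, m, ɸ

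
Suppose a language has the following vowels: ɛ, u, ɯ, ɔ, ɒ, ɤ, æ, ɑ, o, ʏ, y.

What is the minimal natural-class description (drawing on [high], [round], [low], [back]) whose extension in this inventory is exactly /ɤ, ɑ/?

[−high, +back, −round]

Every target segment is [−high], [+back], [−round]; each remaining inventory member fails at least one of these. Each conjunct is needed — [+back, −round] alone would also admit /ɯ/; [−high, −round] alone would also admit /ɛ, æ/; [−high, +back] alone would also admit /ɔ, ɒ, o/ — and no other combination of two listed features has exactly this extension, so three is the minimum.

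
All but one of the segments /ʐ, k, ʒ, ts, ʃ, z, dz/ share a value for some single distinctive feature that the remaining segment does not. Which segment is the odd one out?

The remaining segments after removing /k/ share [+strident]; /k/ (voiceless velar stop) is [−strident]. For every other candidate removal, the leftover set fails to share any single feature value that the removed segment lacks.

k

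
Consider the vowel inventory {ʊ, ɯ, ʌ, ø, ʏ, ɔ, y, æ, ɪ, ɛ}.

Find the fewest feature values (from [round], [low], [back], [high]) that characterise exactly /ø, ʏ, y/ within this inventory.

[-back, +round]

/ø, ʏ, y/ are all [-back], [+round], and no other segment in the inventory matches both values. Dropping any one of them over-generates: [+round] alone would also admit /ʊ, ɔ/; [-back] alone would also admit /æ, ɪ, ɛ/. No other single listed feature picks out exactly this set either, so fewer than two features will not do.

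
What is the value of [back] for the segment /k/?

[+back]

/k/ is the voiceless velar stop, hence [+back].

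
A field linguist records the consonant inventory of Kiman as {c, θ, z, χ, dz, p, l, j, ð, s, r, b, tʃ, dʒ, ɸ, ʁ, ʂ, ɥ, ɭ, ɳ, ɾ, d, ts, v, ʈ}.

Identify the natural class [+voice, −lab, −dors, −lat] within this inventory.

z, dz, ð, r, dʒ, ɳ, ɾ, d

The [+voice] segments are /z, dz, l, j, ð, r, b, dʒ, ʁ, ɥ, ɭ, ɳ, ɾ, d, v/.
Within that set, [−labial] gives /z, dz, l, j, ð, r, dʒ, ʁ, ɭ, ɳ, ɾ, d/.
Among these, [−dorsal] gives /z, dz, l, ð, r, dʒ, ɭ, ɳ, ɾ, d/.
Among these, [−lateral] leaves /z, dz, ð, r, dʒ, ɳ, ɾ, d/.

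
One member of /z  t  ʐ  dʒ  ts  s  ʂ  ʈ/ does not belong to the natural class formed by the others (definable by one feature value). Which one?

[distributed] groups all but one: /s, z, ts, t, ʈ, ʐ, ʂ/ share [−distributed] while /dʒ/ (voiced postalveolar affricate) alone is [+distributed]. Removing any other segment would not leave a single-feature class that excludes it.

dʒ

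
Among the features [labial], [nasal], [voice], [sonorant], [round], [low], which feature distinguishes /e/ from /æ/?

[low]

The two segments share [−labial], [−nasal], [+voice], [+sonorant], [−round]. The only feature from the list on which they differ: /e/ is [−low] while /æ/ is [+low].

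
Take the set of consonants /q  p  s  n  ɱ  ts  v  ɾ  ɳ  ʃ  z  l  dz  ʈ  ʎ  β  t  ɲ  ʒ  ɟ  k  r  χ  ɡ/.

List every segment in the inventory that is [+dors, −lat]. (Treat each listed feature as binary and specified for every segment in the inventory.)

Checking each segment against [+dorsal], [−lateral]: /q/ (voiceless uvular stop), /ɲ/ (palatal nasal), /ɟ/ (voiced palatal stop), /k/ (voiceless velar stop), /χ/ (voiceless uvular fricative), /ɡ/ (voiced velar stop) satisfy every feature; every other segment in the inventory fails at least one.

q, ɲ, ɟ, k, χ, ɡ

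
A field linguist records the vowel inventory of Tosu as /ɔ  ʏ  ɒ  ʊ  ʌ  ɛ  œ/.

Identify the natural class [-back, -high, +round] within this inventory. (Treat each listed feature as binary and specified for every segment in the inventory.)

œ

Checking each segment against [-back], [-high], [+round]: /œ/ (mid front rounded lax vowel) satisfies every feature; every other segment in the inventory fails at least one.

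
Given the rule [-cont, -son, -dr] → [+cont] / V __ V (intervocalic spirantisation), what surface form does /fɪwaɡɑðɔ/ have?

[fɪwaɣɑðɔ]

Only /ɡ/ occurs between two vowels (/a/ __ /ɑ/) and matches the structural description. It is a voiced velar stop, so [-cont, -son, -dr] holds; changing it to [+continuant] with all other features held fixed yields /ɣ/ (voiced velar fricative). No other segment meets both the structural description and the environment, so the output is [fɪwaɣɑðɔ].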